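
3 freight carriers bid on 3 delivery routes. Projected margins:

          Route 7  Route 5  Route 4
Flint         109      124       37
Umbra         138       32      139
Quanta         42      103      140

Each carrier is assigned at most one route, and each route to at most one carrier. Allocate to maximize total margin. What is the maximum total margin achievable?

Max total: $402k

Optimal: Flint→Route 5 ($124k), Umbra→Route 7 ($138k), Quanta→Route 4 ($140k) — total 124+138+140 = $402k.
Row-greedy (each carrier in turn takes its best remaining route) gives $305k, worse by 97.
Next-best assignment: Flint→Route 7, Umbra→Route 4, Quanta→Route 5 = $351k.
Swapping Umbra↔Quanta (Umbra→Route 4 $139k, Quanta→Route 7 $42k) loses 97.
Checked against all permutations: $402k is optimal.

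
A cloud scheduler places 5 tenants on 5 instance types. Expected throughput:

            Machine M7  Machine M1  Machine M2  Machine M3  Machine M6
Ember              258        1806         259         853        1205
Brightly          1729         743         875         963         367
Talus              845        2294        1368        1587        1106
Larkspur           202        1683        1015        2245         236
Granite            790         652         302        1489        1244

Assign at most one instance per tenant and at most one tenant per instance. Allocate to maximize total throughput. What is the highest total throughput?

Optimal: Ember→Machine M1 (1806 ops/s), Brightly→Machine M7 (1729 ops/s), Talus→Machine M2 (1368 ops/s), Larkspur→Machine M3 (2245 ops/s), Granite→Machine M6 (1244 ops/s) — total 1806+1729+1368+2245+1244 = 8392 ops/s.
Checked against all permutations: 8392 ops/s is optimal.

Max total: 8392 ops/s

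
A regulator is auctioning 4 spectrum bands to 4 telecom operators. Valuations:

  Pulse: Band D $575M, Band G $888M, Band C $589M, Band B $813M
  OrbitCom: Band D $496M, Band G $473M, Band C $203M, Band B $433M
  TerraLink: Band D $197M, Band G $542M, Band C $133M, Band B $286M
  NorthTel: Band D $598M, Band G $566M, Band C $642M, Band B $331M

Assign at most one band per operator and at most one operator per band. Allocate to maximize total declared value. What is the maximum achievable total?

Maximum total: $2493M

This is the linear assignment problem.
Optimal: Pulse→Band B ($813M), OrbitCom→Band D ($496M), TerraLink→Band G ($542M), NorthTel→Band C ($642M) — total 813+496+542+642 = $2493M.
Max-entry greedy (repeatedly take the single best remaining cell) gives $2312M, worse by 181.
Next-best assignment: Pulse→Band G, OrbitCom→Band D, TerraLink→Band B, NorthTel→Band C = $2312M.
Checked against all permutations: $2493M is optimal.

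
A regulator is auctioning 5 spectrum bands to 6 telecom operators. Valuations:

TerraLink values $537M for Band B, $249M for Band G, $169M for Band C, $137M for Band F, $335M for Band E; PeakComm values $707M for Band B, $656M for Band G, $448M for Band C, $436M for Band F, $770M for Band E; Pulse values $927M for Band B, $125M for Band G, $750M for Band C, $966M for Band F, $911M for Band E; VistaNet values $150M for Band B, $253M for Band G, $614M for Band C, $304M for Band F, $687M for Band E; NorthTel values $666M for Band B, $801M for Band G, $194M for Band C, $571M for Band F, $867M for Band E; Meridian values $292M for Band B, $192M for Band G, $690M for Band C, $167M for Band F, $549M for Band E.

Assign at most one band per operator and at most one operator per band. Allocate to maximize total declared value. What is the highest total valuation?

Optimal: PeakComm→Band B ($707M), NorthTel→Band G ($801M), Meridian→Band C ($690M), Pulse→Band F ($966M), VistaNet→Band E ($687M) — total 707+801+690+966+687 = $3851M.
Column-greedy (each band in turn goes to its best remaining operator) gives $3541M, worse by 310.
Next-best assignment: TerraLink→Band B, NorthTel→Band G, Meridian→Band C, Pulse→Band F, PeakComm→Band E = $3764M.

Max total: $3851M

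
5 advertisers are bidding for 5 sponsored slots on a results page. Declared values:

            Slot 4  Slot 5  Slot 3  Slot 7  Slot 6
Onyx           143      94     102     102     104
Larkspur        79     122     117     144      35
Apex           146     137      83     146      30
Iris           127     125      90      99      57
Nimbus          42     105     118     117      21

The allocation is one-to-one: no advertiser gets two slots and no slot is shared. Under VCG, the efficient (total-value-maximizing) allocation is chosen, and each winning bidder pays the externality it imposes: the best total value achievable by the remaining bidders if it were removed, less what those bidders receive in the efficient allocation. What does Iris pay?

Iris pays $30.

Efficient allocation: Onyx→Slot 6 ($104), Larkspur→Slot 7 ($144), Apex→Slot 4 ($146), Iris→Slot 5 ($125), Nimbus→Slot 3 ($118); total welfare W = $637.
Iris receives Slot 5 at value $125, so the others get W − 125 = $512.
Without Iris: best allocation of the remaining 4 bidders over all 5 slots is Onyx→Slot 4 ($143), Larkspur→Slot 7 ($144), Apex→Slot 5 ($137), Nimbus→Slot 3 ($118), total $542.
VCG payment = (others' best without Iris) − (others' welfare with Iris) = 542 − 512 = $30.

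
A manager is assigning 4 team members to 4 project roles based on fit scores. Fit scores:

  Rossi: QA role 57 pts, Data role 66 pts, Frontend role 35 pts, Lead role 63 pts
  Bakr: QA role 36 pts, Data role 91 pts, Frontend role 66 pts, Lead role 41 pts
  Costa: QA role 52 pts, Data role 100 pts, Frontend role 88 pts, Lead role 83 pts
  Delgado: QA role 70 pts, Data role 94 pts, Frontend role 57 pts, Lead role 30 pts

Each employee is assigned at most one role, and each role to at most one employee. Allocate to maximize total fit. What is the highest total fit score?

Max total: 312 pts

Optimal: Rossi→Lead role (63 pts), Bakr→Data role (91 pts), Costa→Frontend role (88 pts), Delgado→QA role (70 pts) — total 63+91+88+70 = 312 pts.
Column-greedy (each role in turn goes to its best remaining employee) gives 299 pts, worse by 13.
Next-best assignment: Rossi→QA role, Bakr→Frontend role, Costa→Lead role, Delgado→Data role = 300 pts.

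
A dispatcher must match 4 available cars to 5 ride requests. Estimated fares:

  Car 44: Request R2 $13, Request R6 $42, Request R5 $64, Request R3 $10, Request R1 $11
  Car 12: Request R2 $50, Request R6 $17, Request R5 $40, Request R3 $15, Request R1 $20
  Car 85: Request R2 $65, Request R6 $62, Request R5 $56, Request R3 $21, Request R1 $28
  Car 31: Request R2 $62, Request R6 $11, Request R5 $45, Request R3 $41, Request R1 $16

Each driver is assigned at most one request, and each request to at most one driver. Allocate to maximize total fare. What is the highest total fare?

This is the linear assignment problem.
Optimal: Car 44→Request R5 ($64), Car 12→Request R2 ($50), Car 85→Request R6 ($62), Car 31→Request R3 ($41) — total 64+50+62+41 = $217.
Max-entry greedy (repeatedly take the single best remaining cell) gives $190, worse by 27.
Every other assignment is strictly worse.

Max total: $217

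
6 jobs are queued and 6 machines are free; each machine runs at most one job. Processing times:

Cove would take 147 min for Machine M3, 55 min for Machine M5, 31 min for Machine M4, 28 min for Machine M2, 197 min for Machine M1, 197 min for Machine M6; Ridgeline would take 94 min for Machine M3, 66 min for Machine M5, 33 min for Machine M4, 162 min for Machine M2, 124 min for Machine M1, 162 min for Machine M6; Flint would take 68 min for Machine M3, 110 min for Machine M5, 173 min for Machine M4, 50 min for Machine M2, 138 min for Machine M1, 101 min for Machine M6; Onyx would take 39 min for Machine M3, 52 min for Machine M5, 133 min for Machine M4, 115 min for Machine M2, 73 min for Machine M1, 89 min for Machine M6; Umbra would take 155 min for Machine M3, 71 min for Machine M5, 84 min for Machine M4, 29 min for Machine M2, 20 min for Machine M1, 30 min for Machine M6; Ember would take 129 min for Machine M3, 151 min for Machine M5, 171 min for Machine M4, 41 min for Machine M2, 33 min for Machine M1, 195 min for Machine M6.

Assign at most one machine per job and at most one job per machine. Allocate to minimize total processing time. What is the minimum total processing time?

Minimum total: 240 min

Optimal: Cove→Machine M5 (55 min), Ridgeline→Machine M4 (33 min), Flint→Machine M2 (50 min), Onyx→Machine M3 (39 min), Umbra→Machine M6 (30 min), Ember→Machine M1 (33 min) — total 55+33+50+39+30+33 = 240 min.
Row-greedy (each job in turn takes its cheapest remaining machine) gives 396 min, worse by 156.
Next-best assignment: Cove→Machine M2, Ridgeline→Machine M4, Flint→Machine M3, Onyx→Machine M5, Umbra→Machine M6, Ember→Machine M1 = 244 min.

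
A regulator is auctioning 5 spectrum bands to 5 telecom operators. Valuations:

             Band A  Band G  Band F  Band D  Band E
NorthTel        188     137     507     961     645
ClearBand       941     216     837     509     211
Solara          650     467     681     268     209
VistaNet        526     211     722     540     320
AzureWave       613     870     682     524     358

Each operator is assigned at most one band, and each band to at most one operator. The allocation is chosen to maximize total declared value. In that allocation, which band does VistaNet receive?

Optimal: NorthTel→Band D ($961M), ClearBand→Band A ($941M), Solara→Band F ($681M), VistaNet→Band E ($320M), AzureWave→Band G ($870M) — total 961+941+681+320+870 = $3773M.
Max-entry greedy (repeatedly take the single best remaining cell) gives $3703M, worse by 70.
VistaNet's own top band is Band F ($722M), but forcing VistaNet→Band F and reassigning the rest optimally gives only $3703M — worse by 70.

VistaNet receives Band E.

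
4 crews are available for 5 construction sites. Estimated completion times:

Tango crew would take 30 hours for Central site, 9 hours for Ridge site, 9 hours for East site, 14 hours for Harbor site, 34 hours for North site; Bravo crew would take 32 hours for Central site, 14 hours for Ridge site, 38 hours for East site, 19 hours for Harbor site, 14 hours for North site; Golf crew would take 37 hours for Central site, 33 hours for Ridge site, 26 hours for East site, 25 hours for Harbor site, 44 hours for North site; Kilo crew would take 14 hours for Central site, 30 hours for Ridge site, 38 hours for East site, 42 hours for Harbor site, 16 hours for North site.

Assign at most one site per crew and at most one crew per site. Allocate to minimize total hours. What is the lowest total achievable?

Minimum total: 62 hours

Optimal: Tango crew→Ridge site (9 hours), Bravo crew→North site (14 hours), Golf crew→Harbor site (25 hours), Kilo crew→Central site (14 hours) — total 9+14+25+14 = 62 hours.
Column-greedy (each site in turn goes to its cheapest remaining crew) gives 68 hours, worse by 6.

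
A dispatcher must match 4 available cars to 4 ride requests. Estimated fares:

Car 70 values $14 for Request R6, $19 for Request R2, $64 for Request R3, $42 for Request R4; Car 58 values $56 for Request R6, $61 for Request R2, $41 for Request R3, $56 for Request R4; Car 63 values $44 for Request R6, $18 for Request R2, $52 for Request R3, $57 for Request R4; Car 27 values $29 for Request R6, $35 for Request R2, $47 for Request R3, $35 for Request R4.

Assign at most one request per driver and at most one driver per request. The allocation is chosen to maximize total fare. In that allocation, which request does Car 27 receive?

Optimal: Car 70→Request R3 ($64), Car 58→Request R6 ($56), Car 63→Request R4 ($57), Car 27→Request R2 ($35) — total 64+56+57+35 = $212.
Row-greedy (each driver in turn takes its best remaining request) gives $211, worse by 1.
Swapping Car 70↔Car 58 (Car 70→Request R6 $14, Car 58→Request R3 $41) loses 65.
Car 27's own top request is Request R3 ($47), but forcing Car 27→Request R3 and reassigning the rest optimally gives only $194 — worse by 18.

Car 27 receives Request R2.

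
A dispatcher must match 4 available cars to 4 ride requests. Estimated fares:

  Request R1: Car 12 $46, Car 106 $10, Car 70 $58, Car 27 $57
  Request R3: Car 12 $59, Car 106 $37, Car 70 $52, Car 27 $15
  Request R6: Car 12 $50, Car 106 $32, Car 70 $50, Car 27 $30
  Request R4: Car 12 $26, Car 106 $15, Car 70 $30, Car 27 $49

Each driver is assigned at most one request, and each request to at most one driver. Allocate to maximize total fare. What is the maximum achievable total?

Optimal: Car 12→Request R3 ($59), Car 106→Request R6 ($32), Car 70→Request R1 ($58), Car 27→Request R4 ($49) — total 59+32+58+49 = $198.
Next-best assignment: Car 12→Request R6, Car 106→Request R3, Car 70→Request R1, Car 27→Request R4 = $194.
Swapping Car 12↔Car 27 (Car 12→Request R4 $26, Car 27→Request R3 $15) loses 67.

Max total: $198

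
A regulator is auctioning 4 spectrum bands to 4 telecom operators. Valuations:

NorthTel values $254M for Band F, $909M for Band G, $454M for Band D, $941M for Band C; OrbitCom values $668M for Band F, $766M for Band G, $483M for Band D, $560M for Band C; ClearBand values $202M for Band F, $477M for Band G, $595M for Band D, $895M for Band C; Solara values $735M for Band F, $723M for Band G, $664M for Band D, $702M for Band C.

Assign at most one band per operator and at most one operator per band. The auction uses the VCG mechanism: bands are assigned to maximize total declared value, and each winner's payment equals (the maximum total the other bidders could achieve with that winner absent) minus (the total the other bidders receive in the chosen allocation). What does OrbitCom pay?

OrbitCom pays $71M.

Efficient allocation: NorthTel→Band G ($909M), OrbitCom→Band F ($668M), ClearBand→Band C ($895M), Solara→Band D ($664M); total welfare W = $3136M.
OrbitCom receives Band F at value $668M, so the others get W − 668 = $2468M.
Without OrbitCom: best allocation of the remaining 3 bidders over all 4 bands is NorthTel→Band G ($909M), ClearBand→Band C ($895M), Solara→Band F ($735M), total $2539M.
VCG payment = (others' best without OrbitCom) − (others' welfare with OrbitCom) = 2539 − 2468 = $71M.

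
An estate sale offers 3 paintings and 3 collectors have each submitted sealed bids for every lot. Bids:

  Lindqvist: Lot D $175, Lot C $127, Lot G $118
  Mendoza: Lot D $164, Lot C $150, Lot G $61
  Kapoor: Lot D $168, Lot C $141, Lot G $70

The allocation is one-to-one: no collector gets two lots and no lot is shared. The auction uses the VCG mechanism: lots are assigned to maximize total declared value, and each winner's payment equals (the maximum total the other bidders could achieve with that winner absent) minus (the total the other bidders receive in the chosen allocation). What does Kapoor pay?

Kapoor pays $57.

Efficient allocation: Lindqvist→Lot G ($118), Mendoza→Lot C ($150), Kapoor→Lot D ($168); total welfare W = $436.
Kapoor receives Lot D at value $168, so the others get W − 168 = $268.
Without Kapoor: best allocation of the remaining 2 bidders over all 3 lots is Lindqvist→Lot D ($175), Mendoza→Lot C ($150), total $325.
VCG payment = (others' best without Kapoor) − (others' welfare with Kapoor) = 325 − 268 = $57.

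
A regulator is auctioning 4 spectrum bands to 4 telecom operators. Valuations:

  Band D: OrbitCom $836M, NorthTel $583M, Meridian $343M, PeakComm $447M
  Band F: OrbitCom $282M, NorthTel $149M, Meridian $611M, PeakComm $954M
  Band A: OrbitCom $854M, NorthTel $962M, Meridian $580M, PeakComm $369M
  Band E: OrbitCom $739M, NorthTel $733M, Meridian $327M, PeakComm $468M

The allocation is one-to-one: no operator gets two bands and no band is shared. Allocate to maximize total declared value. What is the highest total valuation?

Maximum total: $3103M

Optimal: OrbitCom→Band D ($836M), NorthTel→Band E ($733M), Meridian→Band A ($580M), PeakComm→Band F ($954M) — total 836+733+580+954 = $3103M.
Max-entry greedy (repeatedly take the single best remaining cell) gives $3079M, worse by 24.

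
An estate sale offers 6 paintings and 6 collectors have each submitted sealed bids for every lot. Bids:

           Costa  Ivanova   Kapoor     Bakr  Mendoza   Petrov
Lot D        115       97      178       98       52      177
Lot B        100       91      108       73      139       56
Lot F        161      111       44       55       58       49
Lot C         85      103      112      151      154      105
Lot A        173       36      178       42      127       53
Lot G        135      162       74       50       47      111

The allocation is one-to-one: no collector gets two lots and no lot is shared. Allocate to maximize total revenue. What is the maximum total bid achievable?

Optimal: Costa→Lot F ($161), Ivanova→Lot G ($162), Kapoor→Lot A ($178), Bakr→Lot C ($151), Mendoza→Lot B ($139), Petrov→Lot D ($177) — total 161+162+178+151+139+177 = $968.

Max total: $968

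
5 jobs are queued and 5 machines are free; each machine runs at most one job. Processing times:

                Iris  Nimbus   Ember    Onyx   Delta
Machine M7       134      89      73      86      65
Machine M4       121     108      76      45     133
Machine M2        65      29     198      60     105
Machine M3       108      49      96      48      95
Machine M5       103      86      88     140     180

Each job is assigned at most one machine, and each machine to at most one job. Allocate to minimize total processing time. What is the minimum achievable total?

Optimal: Iris→Machine M2 (65 min), Nimbus→Machine M3 (49 min), Ember→Machine M5 (88 min), Onyx→Machine M4 (45 min), Delta→Machine M7 (65 min) — total 65+49+88+45+65 = 312 min.
Row-greedy (each job in turn takes its cheapest remaining machine) gives 412 min, worse by 100.
Swapping Ember↔Nimbus (Ember→Machine M3 96 min, Nimbus→Machine M5 86 min) adds 45.
No other one-to-one assignment undercuts 312 min.

Minimum total: 312 min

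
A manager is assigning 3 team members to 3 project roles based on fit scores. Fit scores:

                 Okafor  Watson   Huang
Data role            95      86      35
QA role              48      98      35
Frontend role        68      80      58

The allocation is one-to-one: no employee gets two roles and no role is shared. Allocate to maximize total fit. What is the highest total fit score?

Max total: 251 pts

This is a one-to-one assignment (maximum-weight bipartite matching).
Optimal: Okafor→Data role (95 pts), Watson→QA role (98 pts), Huang→Frontend role (58 pts) — total 95+98+58 = 251 pts.
No other one-to-one assignment exceeds 251 pts.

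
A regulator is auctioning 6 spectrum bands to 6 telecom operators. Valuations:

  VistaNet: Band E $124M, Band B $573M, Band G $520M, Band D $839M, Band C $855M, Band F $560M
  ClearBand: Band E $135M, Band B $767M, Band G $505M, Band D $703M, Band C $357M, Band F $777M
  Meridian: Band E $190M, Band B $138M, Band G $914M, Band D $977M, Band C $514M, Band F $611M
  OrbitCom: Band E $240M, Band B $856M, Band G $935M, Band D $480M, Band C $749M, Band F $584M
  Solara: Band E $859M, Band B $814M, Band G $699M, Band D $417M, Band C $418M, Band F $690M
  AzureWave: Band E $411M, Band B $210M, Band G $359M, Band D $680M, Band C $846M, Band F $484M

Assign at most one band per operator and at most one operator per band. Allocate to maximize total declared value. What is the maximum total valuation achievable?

Treat this as an assignment problem: match each operator to one band.
Optimal: VistaNet→Band D ($839M), ClearBand→Band F ($777M), Meridian→Band G ($914M), OrbitCom→Band B ($856M), Solara→Band E ($859M), AzureWave→Band C ($846M) — total 839+777+914+856+859+846 = $5091M.
Max-entry greedy (repeatedly take the single best remaining cell) gives $4613M, worse by 478.
Swapping VistaNet↔OrbitCom (VistaNet→Band B $573M, OrbitCom→Band D $480M) loses 642.
No other one-to-one assignment exceeds $5091M.

Maximum total: $5091M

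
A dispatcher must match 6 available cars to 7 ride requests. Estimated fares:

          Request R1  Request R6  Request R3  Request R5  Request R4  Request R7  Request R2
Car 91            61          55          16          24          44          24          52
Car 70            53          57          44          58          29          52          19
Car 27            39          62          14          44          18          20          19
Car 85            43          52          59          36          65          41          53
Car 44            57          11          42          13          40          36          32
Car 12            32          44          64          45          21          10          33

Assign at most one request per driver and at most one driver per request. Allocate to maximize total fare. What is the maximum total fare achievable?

Optimal: Car 91→Request R2 ($52), Car 70→Request R5 ($58), Car 27→Request R6 ($62), Car 85→Request R4 ($65), Car 44→Request R1 ($57), Car 12→Request R3 ($64) — total 52+58+62+65+57+64 = $358.
Row-greedy (each driver in turn takes its best remaining request) gives $321, worse by 37.
No other one-to-one assignment exceeds $358.

Max total: $358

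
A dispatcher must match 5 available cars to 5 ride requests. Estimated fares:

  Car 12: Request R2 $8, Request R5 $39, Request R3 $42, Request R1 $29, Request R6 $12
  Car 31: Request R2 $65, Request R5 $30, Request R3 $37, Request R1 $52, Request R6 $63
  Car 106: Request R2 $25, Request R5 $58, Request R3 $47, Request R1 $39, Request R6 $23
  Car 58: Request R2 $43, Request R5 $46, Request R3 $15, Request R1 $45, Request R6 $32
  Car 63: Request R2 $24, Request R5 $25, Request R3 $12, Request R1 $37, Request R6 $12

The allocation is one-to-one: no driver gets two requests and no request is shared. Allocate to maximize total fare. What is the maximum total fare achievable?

Optimal: Car 12→Request R3 ($42), Car 31→Request R6 ($63), Car 106→Request R5 ($58), Car 58→Request R2 ($43), Car 63→Request R1 ($37) — total 42+63+58+43+37 = $243.

Maximum total: $243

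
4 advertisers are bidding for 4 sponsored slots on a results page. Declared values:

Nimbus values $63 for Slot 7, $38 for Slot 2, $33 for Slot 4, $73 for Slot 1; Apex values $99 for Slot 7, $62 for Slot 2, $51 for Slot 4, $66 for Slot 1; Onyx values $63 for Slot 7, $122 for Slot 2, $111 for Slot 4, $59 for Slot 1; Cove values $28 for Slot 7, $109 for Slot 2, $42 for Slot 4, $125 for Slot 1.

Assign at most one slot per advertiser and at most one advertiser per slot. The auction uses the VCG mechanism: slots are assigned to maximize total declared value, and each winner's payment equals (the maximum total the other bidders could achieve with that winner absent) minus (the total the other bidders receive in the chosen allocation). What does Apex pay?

Efficient allocation: Nimbus→Slot 1 ($73), Apex→Slot 7 ($99), Onyx→Slot 4 ($111), Cove→Slot 2 ($109); total welfare W = $392.
Apex receives Slot 7 at value $99, so the others get W − 99 = $293.
Without Apex: best allocation of the remaining 3 bidders over all 4 slots is Nimbus→Slot 7 ($63), Onyx→Slot 2 ($122), Cove→Slot 1 ($125), total $310.
VCG payment = (others' best without Apex) − (others' welfare with Apex) = 310 − 293 = $17.

Apex pays $17.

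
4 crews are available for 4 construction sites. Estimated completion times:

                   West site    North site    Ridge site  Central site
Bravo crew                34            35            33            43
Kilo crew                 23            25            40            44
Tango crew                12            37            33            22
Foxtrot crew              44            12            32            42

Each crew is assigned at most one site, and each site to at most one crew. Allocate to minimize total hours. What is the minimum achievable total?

Minimum total: 90 hours

Optimal: Bravo crew→Ridge site (33 hours), Kilo crew→West site (23 hours), Tango crew→Central site (22 hours), Foxtrot crew→North site (12 hours) — total 33+23+22+12 = 90 hours.
Next-best assignment: Bravo crew→Ridge site, Kilo crew→Central site, Tango crew→West site, Foxtrot crew→North site = 101 hours.
Checked against all permutations: 90 hours is optimal.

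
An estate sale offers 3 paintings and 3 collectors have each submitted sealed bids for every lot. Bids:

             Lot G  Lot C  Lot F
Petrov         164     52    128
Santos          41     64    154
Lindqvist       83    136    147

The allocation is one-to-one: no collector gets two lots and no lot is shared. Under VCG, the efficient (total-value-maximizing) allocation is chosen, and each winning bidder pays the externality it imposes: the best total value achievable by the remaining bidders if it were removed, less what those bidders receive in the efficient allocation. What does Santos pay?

Efficient allocation: Petrov→Lot G ($164), Santos→Lot F ($154), Lindqvist→Lot C ($136); total welfare W = $454.
Santos receives Lot F at value $154, so the others get W − 154 = $300.
Without Santos: best allocation of the remaining 2 bidders over all 3 lots is Petrov→Lot G ($164), Lindqvist→Lot F ($147), total $311.
VCG payment = (others' best without Santos) − (others' welfare with Santos) = 311 − 300 = $11.

Santos pays $11.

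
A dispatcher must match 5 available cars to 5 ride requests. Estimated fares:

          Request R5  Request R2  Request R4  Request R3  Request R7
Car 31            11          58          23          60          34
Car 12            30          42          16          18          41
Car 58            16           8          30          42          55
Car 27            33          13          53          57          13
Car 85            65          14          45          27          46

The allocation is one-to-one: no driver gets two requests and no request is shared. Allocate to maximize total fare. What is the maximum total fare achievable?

Maximum total: $275

Optimal: Car 31→Request R3 ($60), Car 12→Request R2 ($42), Car 58→Request R7 ($55), Car 27→Request R4 ($53), Car 85→Request R5 ($65) — total 60+42+55+53+65 = $275.
Column-greedy (each request in turn goes to its best remaining driver) gives $259, worse by 16.
No other one-to-one assignment exceeds $275.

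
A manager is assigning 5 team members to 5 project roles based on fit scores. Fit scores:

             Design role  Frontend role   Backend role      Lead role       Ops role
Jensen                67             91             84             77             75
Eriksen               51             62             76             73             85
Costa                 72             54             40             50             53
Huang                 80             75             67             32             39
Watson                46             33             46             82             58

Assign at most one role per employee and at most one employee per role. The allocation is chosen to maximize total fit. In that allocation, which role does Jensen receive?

Jensen receives Backend role.

Optimal: Jensen→Backend role (84 pts), Eriksen→Ops role (85 pts), Costa→Design role (72 pts), Huang→Frontend role (75 pts), Watson→Lead role (82 pts) — total 84+85+72+75+82 = 398 pts.
Row-greedy (each employee in turn takes its best remaining role) gives 397 pts, worse by 1.
Next-best assignment: Jensen→Frontend role, Eriksen→Ops role, Costa→Design role, Huang→Backend role, Watson→Lead role = 397 pts.
Every other assignment is strictly worse.
Jensen's own top role is Frontend role (91 pts), but forcing Jensen→Frontend role and reassigning the rest optimally gives only 397 pts — worse by 1.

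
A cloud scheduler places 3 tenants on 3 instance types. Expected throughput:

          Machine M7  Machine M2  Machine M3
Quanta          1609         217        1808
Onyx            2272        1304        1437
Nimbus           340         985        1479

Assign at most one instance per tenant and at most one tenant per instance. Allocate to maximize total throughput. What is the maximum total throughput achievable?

Optimal: Quanta→Machine M3 (1808 ops/s), Onyx→Machine M7 (2272 ops/s), Nimbus→Machine M2 (985 ops/s) — total 1808+2272+985 = 5065 ops/s.
Next-best assignment: Quanta→Machine M7, Onyx→Machine M2, Nimbus→Machine M3 = 4392 ops/s.
Every other assignment is strictly worse.

Max total: 5065 ops/s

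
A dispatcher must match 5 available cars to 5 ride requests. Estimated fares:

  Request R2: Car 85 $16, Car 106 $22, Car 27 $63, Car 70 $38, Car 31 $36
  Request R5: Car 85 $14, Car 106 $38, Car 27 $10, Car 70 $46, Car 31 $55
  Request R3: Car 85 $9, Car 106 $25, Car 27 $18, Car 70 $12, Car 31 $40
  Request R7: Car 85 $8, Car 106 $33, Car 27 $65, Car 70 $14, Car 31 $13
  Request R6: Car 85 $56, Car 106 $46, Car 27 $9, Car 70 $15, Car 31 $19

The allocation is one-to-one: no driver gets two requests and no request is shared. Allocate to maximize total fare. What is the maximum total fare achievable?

This is the linear assignment problem.
Optimal: Car 85→Request R6 ($56), Car 106→Request R3 ($25), Car 27→Request R7 ($65), Car 70→Request R2 ($38), Car 31→Request R5 ($55) — total 56+25+65+38+55 = $239.
Next-best assignment: Car 85→Request R6, Car 106→Request R7, Car 27→Request R2, Car 70→Request R5, Car 31→Request R3 = $238.
No other one-to-one assignment exceeds $239.

Maximum total: $239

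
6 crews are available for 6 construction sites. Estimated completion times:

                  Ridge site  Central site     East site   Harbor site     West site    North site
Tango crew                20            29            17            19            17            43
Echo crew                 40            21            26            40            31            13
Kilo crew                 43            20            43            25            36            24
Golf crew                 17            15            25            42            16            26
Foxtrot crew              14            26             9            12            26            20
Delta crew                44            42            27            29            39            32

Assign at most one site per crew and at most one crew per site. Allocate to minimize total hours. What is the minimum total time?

Optimal: Tango crew→West site (17 hours), Echo crew→North site (13 hours), Kilo crew→Central site (20 hours), Golf crew→Ridge site (17 hours), Foxtrot crew→East site (9 hours), Delta crew→Harbor site (29 hours) — total 17+13+20+17+9+29 = 105 hours.
Row-greedy (each crew in turn takes its cheapest remaining site) gives 122 hours, worse by 17.
Swapping Golf crew↔Foxtrot crew (Golf crew→East site 25 hours, Foxtrot crew→Ridge site 14 hours) adds 13.

Minimum total: 105 hours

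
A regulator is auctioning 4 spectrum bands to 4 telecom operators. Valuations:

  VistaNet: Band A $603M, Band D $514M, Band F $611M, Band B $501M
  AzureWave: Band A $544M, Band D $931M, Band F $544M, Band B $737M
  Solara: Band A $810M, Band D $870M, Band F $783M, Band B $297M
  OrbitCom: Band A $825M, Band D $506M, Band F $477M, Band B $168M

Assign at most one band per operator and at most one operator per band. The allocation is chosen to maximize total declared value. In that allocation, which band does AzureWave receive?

AzureWave receives Band B.

Treat this as an assignment problem: match each operator to one band.
Optimal: VistaNet→Band F ($611M), AzureWave→Band B ($737M), Solara→Band D ($870M), OrbitCom→Band A ($825M) — total 611+737+870+825 = $3043M.
Column-greedy (each band in turn goes to its best remaining operator) gives $3040M, worse by 3.
AzureWave's own top band is Band D ($931M), but forcing AzureWave→Band D and reassigning the rest optimally gives only $3040M — worse by 3.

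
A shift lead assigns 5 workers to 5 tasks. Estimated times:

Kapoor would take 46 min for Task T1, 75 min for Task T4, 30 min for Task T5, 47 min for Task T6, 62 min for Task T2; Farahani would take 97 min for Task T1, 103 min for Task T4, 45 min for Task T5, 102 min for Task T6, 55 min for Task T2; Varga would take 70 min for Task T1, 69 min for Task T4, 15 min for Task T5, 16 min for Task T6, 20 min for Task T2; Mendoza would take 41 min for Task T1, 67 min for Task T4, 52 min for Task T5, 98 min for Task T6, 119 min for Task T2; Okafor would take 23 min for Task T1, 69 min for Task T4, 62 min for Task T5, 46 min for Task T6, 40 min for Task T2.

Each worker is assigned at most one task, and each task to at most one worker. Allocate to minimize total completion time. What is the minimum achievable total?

Optimal: Kapoor→Task T5 (30 min), Farahani→Task T2 (55 min), Varga→Task T6 (16 min), Mendoza→Task T4 (67 min), Okafor→Task T1 (23 min) — total 30+55+16+67+23 = 191 min.
Column-greedy (each task in turn goes to its cheapest remaining worker) gives 207 min, worse by 16.
Next-best assignment: Kapoor→Task T6, Farahani→Task T5, Varga→Task T2, Mendoza→Task T4, Okafor→Task T1 = 202 min.
Swapping Farahani↔Okafor (Farahani→Task T1 97 min, Okafor→Task T2 40 min) adds 59.

Min total: 191 min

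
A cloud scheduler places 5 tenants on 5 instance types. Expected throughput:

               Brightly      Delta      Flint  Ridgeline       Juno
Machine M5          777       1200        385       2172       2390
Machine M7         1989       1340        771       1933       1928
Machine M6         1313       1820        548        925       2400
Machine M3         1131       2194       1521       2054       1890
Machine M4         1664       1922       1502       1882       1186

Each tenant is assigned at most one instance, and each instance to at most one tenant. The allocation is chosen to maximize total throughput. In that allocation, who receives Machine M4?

Flint receives Machine M4.

This is a one-to-one assignment (maximum-weight bipartite matching).
Optimal: Brightly→Machine M7 (1989 ops/s), Delta→Machine M3 (2194 ops/s), Flint→Machine M4 (1502 ops/s), Ridgeline→Machine M5 (2172 ops/s), Juno→Machine M6 (2400 ops/s) — total 1989+2194+1502+2172+2400 = 10257 ops/s.
Column-greedy (each instance in turn goes to its best remaining tenant) gives 9755 ops/s, worse by 502.
No other one-to-one assignment exceeds 10257 ops/s.
Flint's own top instance is Machine M3 (1521 ops/s), but forcing Flint→Machine M3 and reassigning the rest optimally gives only 10004 ops/s — worse by 253.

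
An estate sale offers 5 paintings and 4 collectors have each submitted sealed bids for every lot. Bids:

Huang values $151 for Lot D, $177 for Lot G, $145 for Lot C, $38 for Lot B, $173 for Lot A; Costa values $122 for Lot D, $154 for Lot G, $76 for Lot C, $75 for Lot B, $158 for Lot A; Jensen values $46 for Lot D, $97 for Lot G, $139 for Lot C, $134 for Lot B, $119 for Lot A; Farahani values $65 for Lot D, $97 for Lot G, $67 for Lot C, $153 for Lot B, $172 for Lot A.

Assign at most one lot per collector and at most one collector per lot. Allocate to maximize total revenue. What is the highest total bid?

Optimal: Huang→Lot G ($177), Costa→Lot A ($158), Jensen→Lot C ($139), Farahani→Lot B ($153) — total 177+158+139+153 = $627.
Max-entry greedy (repeatedly take the single best remaining cell) gives $610, worse by 17.
No other one-to-one assignment exceeds $627.

Maximum total: $627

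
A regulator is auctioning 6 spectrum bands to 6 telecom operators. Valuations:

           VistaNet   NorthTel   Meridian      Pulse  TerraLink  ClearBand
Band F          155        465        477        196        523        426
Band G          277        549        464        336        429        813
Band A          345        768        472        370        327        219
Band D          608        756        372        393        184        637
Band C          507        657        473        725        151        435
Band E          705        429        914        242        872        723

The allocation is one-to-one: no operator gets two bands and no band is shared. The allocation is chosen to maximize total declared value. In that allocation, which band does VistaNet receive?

VistaNet receives Band D.

Optimal: VistaNet→Band D ($608M), NorthTel→Band A ($768M), Meridian→Band E ($914M), Pulse→Band C ($725M), TerraLink→Band F ($523M), ClearBand→Band G ($813M) — total 608+768+914+725+523+813 = $4351M.
Row-greedy (each operator in turn takes its best remaining band) gives $3741M, worse by 610.
Swapping TerraLink↔VistaNet (TerraLink→Band D $184M, VistaNet→Band F $155M) loses 792.
VistaNet's own top band is Band E ($705M), but forcing VistaNet→Band E and reassigning the rest optimally gives only $3994M — worse by 357.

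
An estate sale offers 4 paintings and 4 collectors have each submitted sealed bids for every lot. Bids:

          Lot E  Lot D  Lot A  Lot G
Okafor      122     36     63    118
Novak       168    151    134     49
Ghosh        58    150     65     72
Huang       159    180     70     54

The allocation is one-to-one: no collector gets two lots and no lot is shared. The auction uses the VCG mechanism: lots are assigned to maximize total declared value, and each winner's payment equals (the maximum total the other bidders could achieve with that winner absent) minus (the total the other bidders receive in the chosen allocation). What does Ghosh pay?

Ghosh pays $55.

Efficient allocation: Okafor→Lot G ($118), Novak→Lot A ($134), Ghosh→Lot D ($150), Huang→Lot E ($159); total welfare W = $561.
Ghosh receives Lot D at value $150, so the others get W − 150 = $411.
Without Ghosh: best allocation of the remaining 3 bidders over all 4 lots is Okafor→Lot G ($118), Novak→Lot E ($168), Huang→Lot D ($180), total $466.
VCG payment = (others' best without Ghosh) − (others' welfare with Ghosh) = 466 − 411 = $55.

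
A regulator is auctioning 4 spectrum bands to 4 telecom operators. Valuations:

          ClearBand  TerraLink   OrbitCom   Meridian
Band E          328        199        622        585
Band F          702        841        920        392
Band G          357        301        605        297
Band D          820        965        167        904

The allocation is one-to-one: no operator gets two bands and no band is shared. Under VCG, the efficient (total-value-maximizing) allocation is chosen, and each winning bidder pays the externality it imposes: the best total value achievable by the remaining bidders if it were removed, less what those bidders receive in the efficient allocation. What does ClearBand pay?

ClearBand pays $315M.

Efficient allocation: ClearBand→Band F ($702M), TerraLink→Band D ($965M), OrbitCom→Band G ($605M), Meridian→Band E ($585M); total welfare W = $2857M.
ClearBand receives Band F at value $702M, so the others get W − 702 = $2155M.
Without ClearBand: best allocation of the remaining 3 bidders over all 4 bands is TerraLink→Band D ($965M), OrbitCom→Band F ($920M), Meridian→Band E ($585M), total $2470M.
VCG payment = (others' best without ClearBand) − (others' welfare with ClearBand) = 2470 − 2155 = $315M.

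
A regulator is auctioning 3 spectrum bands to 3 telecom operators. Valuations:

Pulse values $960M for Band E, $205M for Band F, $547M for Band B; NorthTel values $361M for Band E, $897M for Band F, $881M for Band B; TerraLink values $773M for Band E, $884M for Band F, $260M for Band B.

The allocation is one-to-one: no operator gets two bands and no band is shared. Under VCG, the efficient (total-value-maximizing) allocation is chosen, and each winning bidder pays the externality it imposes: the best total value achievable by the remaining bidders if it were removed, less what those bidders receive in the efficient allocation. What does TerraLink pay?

TerraLink pays $16M.

Efficient allocation: Pulse→Band E ($960M), NorthTel→Band B ($881M), TerraLink→Band F ($884M); total welfare W = $2725M.
TerraLink receives Band F at value $884M, so the others get W − 884 = $1841M.
Without TerraLink: best allocation of the remaining 2 bidders over all 3 bands is Pulse→Band E ($960M), NorthTel→Band F ($897M), total $1857M.
VCG payment = (others' best without TerraLink) − (others' welfare with TerraLink) = 1857 − 1841 = $16M.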